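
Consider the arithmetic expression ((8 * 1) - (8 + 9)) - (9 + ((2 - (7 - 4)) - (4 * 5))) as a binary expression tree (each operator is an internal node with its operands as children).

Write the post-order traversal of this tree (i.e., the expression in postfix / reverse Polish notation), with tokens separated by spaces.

8 1 * 8 9 + - 9 2 7 4 - - 4 5 * - + -

Post-order on an expression tree gives postfix notation: for each operator, emit left operand, right operand, then the operator.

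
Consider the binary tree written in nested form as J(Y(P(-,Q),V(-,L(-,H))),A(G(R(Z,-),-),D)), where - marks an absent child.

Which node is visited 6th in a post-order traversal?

Y

Post-order visits the left subtree, then the right subtree, then the node.
At J: go left to Y.
  At Y: go left to P.
    At P: no left child.
    At P: go right to Q.
      Q is a leaf — visit Q.
    Visit P.
  At Y: go right to V.
    At V: no left child.
    At V: go right to L.
      At L: no left child.
      At L: go right to H.
        H is a leaf — visit H.
      Visit L.
    Visit V.
  Visit Y.
At J: go right to A.
  At A: go left to G.
    At G: go left to R.
      At R: go left to Z.
        Z is a leaf — visit Z.
      At R: no right child.
      Visit R.
    At G: no right child.
    Visit G.
  At A: go right to D.
    D is a leaf — visit D.
  Visit A.
Visit J.
Full post-order sequence: Q, P, H, L, V, Y, Z, R, G, D, A, J.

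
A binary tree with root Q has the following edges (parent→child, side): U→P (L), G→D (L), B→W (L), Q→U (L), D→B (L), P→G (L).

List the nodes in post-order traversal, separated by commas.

W, B, D, G, P, U, Q

Post-order visits the left subtree, then the right subtree, then the node.
At Q: go left to U.
  At U: go left to P.
    At P: go left to G.
      At G: go left to D.
        At D: go left to B.
          At B: go left to W.
            W is a leaf — visit W.
          At B: no right child.
          Visit B.
        At D: no right child.
        Visit D.
      At G: no right child.
      Visit G.
    At P: no right child.
    Visit P.
  At U: no right child.
  Visit U.
At Q: no right child.
Visit Q.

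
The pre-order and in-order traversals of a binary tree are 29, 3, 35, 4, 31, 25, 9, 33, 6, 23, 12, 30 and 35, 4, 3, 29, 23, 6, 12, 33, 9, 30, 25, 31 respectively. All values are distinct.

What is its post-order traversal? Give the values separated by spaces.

The first element of pre-order is the root; it splits in-order into left and right subtrees.
Root 29: left subtree has 3 nodes {35, 4, 3}, right has 8 {23, 6, 12, 33, 9, 30, 25, 31}.
  Root 3: left subtree has 2 nodes {35, 4}, right has 0 { }.
    Root 35: left subtree has 0 nodes { }, right has 1 {4}.
  Root 31: left subtree has 7 nodes {23, 6, 12, 33, 9, 30, 25}, right has 0 { }.
    Root 25: left subtree has 6 nodes {23, 6, 12, 33, 9, 30}, right has 0 { }.
      Root 9: left subtree has 4 nodes {23, 6, 12, 33}, right has 1 {30}.
        Root 33: left subtree has 3 nodes {23, 6, 12}, right has 0 { }.
          Root 6: left subtree has 1 node {23}, right has 1 {12}.

4 35 3 23 12 6 33 30 9 25 31 29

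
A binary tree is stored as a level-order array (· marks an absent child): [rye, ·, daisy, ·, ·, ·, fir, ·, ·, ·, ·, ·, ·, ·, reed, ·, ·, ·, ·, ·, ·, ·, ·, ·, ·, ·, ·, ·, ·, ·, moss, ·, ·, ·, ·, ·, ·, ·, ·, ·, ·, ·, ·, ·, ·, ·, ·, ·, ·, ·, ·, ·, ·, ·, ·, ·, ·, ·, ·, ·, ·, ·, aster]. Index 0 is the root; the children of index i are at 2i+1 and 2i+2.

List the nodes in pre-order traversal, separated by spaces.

rye daisy fir reed moss aster

Pre-order visits the node, then its left subtree, then its right subtree.
Visit rye.
At rye: no left child.
At rye: go right to daisy.
  Visit daisy.
  At daisy: no left child.
  At daisy: go right to fir.
    Visit fir.
    At fir: no left child.
    At fir: go right to reed.
      Visit reed.
      At reed: no left child.
      At reed: go right to moss.
        Visit moss.
        At moss: no left child.
        At moss: go right to aster.
          aster is a leaf — visit aster.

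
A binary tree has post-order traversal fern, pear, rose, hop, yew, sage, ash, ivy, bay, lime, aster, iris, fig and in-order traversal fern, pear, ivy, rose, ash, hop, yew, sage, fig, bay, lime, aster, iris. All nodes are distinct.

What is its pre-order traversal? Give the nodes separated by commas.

fig, ivy, pear, fern, ash, rose, sage, yew, hop, iris, aster, lime, bay

The last element of post-order is the root; it splits in-order into left and right subtrees.
Root fig: left subtree has 8 nodes {fern, pear, ivy, rose, ash, hop, yew, sage}, right has 4 {bay, lime, aster, iris}.
  Root ivy: left subtree has 2 nodes {fern, pear}, right has 5 {rose, ash, hop, yew, sage}.
    Root pear: left subtree has 1 node {fern}, right has 0 { }.
    Root ash: left subtree has 1 node {rose}, right has 3 {hop, yew, sage}.
      Root sage: left subtree has 2 nodes {hop, yew}, right has 0 { }.
        Root yew: left subtree has 1 node {hop}, right has 0 { }.
  Root iris: left subtree has 3 nodes {bay, lime, aster}, right has 0 { }.
    Root aster: left subtree has 2 nodes {bay, lime}, right has 0 { }.
      Root lime: left subtree has 1 node {bay}, right has 0 { }.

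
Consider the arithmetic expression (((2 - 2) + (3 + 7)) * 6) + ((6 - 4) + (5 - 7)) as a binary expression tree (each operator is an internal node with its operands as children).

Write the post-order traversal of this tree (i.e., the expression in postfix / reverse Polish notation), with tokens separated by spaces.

2 2 - 3 7 + + 6 * 6 4 - 5 7 - + +

Post-order on an expression tree gives postfix notation: for each operator, emit left operand, right operand, then the operator.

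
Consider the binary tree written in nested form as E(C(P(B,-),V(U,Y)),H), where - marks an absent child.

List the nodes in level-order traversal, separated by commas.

Level-order visits nodes level by level from the root, left to right within each level.
Level 0: E
Level 1: C, H
Level 2: P, V
Level 3: B, U, Y

E, C, H, P, V, B, U, Y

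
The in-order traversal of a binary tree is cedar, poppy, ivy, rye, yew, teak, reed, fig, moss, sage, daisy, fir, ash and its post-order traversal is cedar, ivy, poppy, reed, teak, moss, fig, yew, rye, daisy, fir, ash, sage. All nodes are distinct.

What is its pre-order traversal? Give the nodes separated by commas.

sage, rye, poppy, cedar, ivy, yew, fig, teak, reed, moss, ash, fir, daisy

The last element of post-order is the root; it splits in-order into left and right subtrees.
Root sage: left subtree has 9 nodes {cedar, poppy, ivy, rye, yew, teak, reed, fig, moss}, right has 3 {daisy, fir, ash}.
  Root rye: left subtree has 3 nodes {cedar, poppy, ivy}, right has 5 {yew, teak, reed, fig, moss}.
    Root poppy: left subtree has 1 node {cedar}, right has 1 {ivy}.
    Root yew: left subtree has 0 nodes { }, right has 4 {teak, reed, fig, moss}.
      Root fig: left subtree has 2 nodes {teak, reed}, right has 1 {moss}.
        Root teak: left subtree has 0 nodes { }, right has 1 {reed}.
  Root ash: left subtree has 2 nodes {daisy, fir}, right has 0 { }.
    Root fir: left subtree has 1 node {daisy}, right has 0 { }.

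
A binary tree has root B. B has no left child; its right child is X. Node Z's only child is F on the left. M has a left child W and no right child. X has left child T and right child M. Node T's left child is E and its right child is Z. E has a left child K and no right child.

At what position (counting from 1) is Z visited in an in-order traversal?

In-order visits the left subtree, then the node, then the right subtree.
At B: no left child.
Visit B.
At B: go right to X.
  At X: go left to T.
    At T: go left to E.
      At E: go left to K.
        K is a leaf — visit K.
      Visit E.
      At E: no right child.
    Visit T.
    At T: go right to Z.
      At Z: go left to F.
        F is a leaf — visit F.
      Visit Z.
      At Z: no right child.
  Visit X.
  At X: go right to M.
    At M: go left to W.
      W is a leaf — visit W.
    Visit M.
    At M: no right child.
Full in-order sequence: B, K, E, T, F, Z, X, W, M.

6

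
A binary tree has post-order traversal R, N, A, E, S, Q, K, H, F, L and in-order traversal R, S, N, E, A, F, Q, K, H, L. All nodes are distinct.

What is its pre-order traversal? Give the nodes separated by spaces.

L F S R E N A H K Q

The last element of post-order is the root; it splits in-order into left and right subtrees.
Root L: left subtree has 9 nodes {R, S, N, E, A, F, Q, K, H}, right has 0 { }.
  Root F: left subtree has 5 nodes {R, S, N, E, A}, right has 3 {Q, K, H}.
    Root S: left subtree has 1 node {R}, right has 3 {N, E, A}.
      Root E: left subtree has 1 node {N}, right has 1 {A}.
    Root H: left subtree has 2 nodes {Q, K}, right has 0 { }.
      Root K: left subtree has 1 node {Q}, right has 0 { }.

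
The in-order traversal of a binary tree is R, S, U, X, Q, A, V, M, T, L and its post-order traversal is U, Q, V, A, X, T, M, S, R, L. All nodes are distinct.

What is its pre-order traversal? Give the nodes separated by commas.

L, R, S, M, X, U, A, Q, V, T

The last element of post-order is the root; it splits in-order into left and right subtrees.
Root L: left subtree has 9 nodes {R, S, U, X, Q, A, V, M, T}, right has 0 { }.
  Root R: left subtree has 0 nodes { }, right has 8 {S, U, X, Q, A, V, M, T}.
    Root S: left subtree has 0 nodes { }, right has 7 {U, X, Q, A, V, M, T}.
      Root M: left subtree has 5 nodes {U, X, Q, A, V}, right has 1 {T}.
        Root X: left subtree has 1 node {U}, right has 3 {Q, A, V}.
          Root A: left subtree has 1 node {Q}, right has 1 {V}.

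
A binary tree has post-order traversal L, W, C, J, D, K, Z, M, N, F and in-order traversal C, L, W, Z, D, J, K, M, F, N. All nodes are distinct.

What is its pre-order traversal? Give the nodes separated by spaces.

The last element of post-order is the root; it splits in-order into left and right subtrees.
Root F: left subtree has 8 nodes {C, L, W, Z, D, J, K, M}, right has 1 {N}.
  Root M: left subtree has 7 nodes {C, L, W, Z, D, J, K}, right has 0 { }.
    Root Z: left subtree has 3 nodes {C, L, W}, right has 3 {D, J, K}.
      Root C: left subtree has 0 nodes { }, right has 2 {L, W}.
        Root W: left subtree has 1 node {L}, right has 0 { }.
      Root K: left subtree has 2 nodes {D, J}, right has 0 { }.
        Root D: left subtree has 0 nodes { }, right has 1 {J}.

F M Z C W L K D J N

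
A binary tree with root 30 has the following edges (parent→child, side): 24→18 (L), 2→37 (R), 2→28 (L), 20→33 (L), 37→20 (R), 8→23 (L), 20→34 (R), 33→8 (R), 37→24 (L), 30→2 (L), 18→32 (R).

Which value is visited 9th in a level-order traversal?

Level-order visits nodes level by level from the root, left to right within each level.
Level 0: 30
Level 1: 2
Level 2: 28, 37
Level 3: 24, 20
Level 4: 18, 33, 34
Level 5: 32, 8
Level 6: 23
Full level-order sequence: 30, 2, 28, 37, 24, 20, 18, 33, 34, 32, 8, 23.

34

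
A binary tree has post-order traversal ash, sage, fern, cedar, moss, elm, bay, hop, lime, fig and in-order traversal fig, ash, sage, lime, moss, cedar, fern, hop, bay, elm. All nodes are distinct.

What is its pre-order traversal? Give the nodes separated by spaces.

fig lime sage ash hop moss cedar fern bay elm

The last element of post-order is the root; it splits in-order into left and right subtrees.
Root fig: left subtree has 0 nodes { }, right has 9 {ash, sage, lime, moss, cedar, fern, hop, bay, elm}.
  Root lime: left subtree has 2 nodes {ash, sage}, right has 6 {moss, cedar, fern, hop, bay, elm}.
    Root sage: left subtree has 1 node {ash}, right has 0 { }.
    Root hop: left subtree has 3 nodes {moss, cedar, fern}, right has 2 {bay, elm}.
      Root moss: left subtree has 0 nodes { }, right has 2 {cedar, fern}.
        Root cedar: left subtree has 0 nodes { }, right has 1 {fern}.
      Root bay: left subtree has 0 nodes { }, right has 1 {elm}.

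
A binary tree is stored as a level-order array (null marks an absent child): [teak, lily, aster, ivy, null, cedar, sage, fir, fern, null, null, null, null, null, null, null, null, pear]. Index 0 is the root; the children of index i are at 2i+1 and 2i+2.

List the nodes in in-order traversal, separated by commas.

In-order visits the left subtree, then the node, then the right subtree.
At teak: go left to lily.
  At lily: go left to ivy.
    At ivy: go left to fir.
      fir is a leaf — visit fir.
    Visit ivy.
    At ivy: go right to fern.
      At fern: go left to pear.
        pear is a leaf — visit pear.
      Visit fern.
      At fern: no right child.
  Visit lily.
  At lily: no right child.
Visit teak.
At teak: go right to aster.
  At aster: go left to cedar.
    cedar is a leaf — visit cedar.
  Visit aster.
  At aster: go right to sage.
    sage is a leaf — visit sage.

fir, ivy, pear, fern, lily, teak, cedar, aster, sage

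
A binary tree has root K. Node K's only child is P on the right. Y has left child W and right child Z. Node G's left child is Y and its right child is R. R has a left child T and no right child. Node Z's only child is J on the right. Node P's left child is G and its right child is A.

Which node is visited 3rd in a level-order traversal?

G

Level-order visits nodes level by level from the root, left to right within each level.
Level 0: K
Level 1: P
Level 2: G, A
Level 3: Y, R
Level 4: W, Z, T
Level 5: J
Full level-order sequence: K, P, G, A, Y, R, W, Z, T, J.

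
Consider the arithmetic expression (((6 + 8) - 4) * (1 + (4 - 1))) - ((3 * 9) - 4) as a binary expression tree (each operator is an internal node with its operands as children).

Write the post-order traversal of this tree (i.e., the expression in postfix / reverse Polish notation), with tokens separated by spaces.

6 8 + 4 - 1 4 1 - + * 3 9 * 4 - -

Post-order on an expression tree gives postfix notation: for each operator, emit left operand, right operand, then the operator.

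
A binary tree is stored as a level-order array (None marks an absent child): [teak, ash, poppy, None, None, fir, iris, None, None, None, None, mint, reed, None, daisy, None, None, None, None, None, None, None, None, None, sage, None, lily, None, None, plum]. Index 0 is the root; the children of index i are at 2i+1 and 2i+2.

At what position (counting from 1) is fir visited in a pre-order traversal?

4

Pre-order visits the node, then its left subtree, then its right subtree.
Visit teak.
At teak: go left to ash.
  ash is a leaf — visit ash.
At teak: go right to poppy.
  Visit poppy.
  At poppy: go left to fir.
    Visit fir.
    At fir: go left to mint.
      Visit mint.
      At mint: no left child.
      At mint: go right to sage.
        sage is a leaf — visit sage.
    At fir: go right to reed.
      Visit reed.
      At reed: no left child.
      At reed: go right to lily.
        lily is a leaf — visit lily.
  At poppy: go right to iris.
    Visit iris.
    At iris: no left child.
    At iris: go right to daisy.
      Visit daisy.
      At daisy: go left to plum.
        plum is a leaf — visit plum.
      At daisy: no right child.
Full pre-order sequence: teak, ash, poppy, fir, mint, sage, reed, lily, iris, daisy, plum.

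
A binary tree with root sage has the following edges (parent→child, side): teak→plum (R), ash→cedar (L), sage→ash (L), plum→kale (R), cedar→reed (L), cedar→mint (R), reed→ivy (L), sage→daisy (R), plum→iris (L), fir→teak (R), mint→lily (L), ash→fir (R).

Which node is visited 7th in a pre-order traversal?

lily

Pre-order visits the node, then its left subtree, then its right subtree.
Visit sage.
At sage: go left to ash.
  Visit ash.
  At ash: go left to cedar.
    Visit cedar.
    At cedar: go left to reed.
      Visit reed.
      At reed: go left to ivy.
        ivy is a leaf — visit ivy.
      At reed: no right child.
    At cedar: go right to mint.
      Visit mint.
      At mint: go left to lily.
        lily is a leaf — visit lily.
      At mint: no right child.
  At ash: go right to fir.
    Visit fir.
    At fir: no left child.
    At fir: go right to teak.
      Visit teak.
      At teak: no left child.
      At teak: go right to plum.
        Visit plum.
        At plum: go left to iris.
          iris is a leaf — visit iris.
        At plum: go right to kale.
          kale is a leaf — visit kale.
At sage: go right to daisy.
  daisy is a leaf — visit daisy.
Full pre-order sequence: sage, ash, cedar, reed, ivy, mint, lily, fir, teak, plum, iris, kale, daisy.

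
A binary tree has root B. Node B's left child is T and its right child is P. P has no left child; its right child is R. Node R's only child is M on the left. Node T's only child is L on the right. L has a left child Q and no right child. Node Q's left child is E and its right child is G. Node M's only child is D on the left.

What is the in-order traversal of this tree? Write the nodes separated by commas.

T, E, Q, G, L, B, P, D, M, R

In-order visits the left subtree, then the node, then the right subtree.
At B: go left to T.
  At T: no left child.
  Visit T.
  At T: go right to L.
    At L: go left to Q.
      At Q: go left to E.
        E is a leaf — visit E.
      Visit Q.
      At Q: go right to G.
        G is a leaf — visit G.
    Visit L.
    At L: no right child.
Visit B.
At B: go right to P.
  At P: no left child.
  Visit P.
  At P: go right to R.
    At R: go left to M.
      At M: go left to D.
        D is a leaf — visit D.
      Visit M.
      At M: no right child.
    Visit R.
    At R: no right child.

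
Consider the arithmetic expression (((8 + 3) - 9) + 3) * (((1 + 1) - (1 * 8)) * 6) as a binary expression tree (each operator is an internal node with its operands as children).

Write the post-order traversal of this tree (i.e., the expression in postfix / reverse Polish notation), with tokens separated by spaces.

8 3 + 9 - 3 + 1 1 + 1 8 * - 6 * *

Post-order on an expression tree gives postfix notation: for each operator, emit left operand, right operand, then the operator.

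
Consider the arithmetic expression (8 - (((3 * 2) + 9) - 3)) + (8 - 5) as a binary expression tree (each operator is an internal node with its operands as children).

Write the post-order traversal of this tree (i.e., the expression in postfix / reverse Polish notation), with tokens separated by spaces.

8 3 2 * 9 + 3 - - 8 5 - +

Post-order on an expression tree gives postfix notation: for each operator, emit left operand, right operand, then the operator.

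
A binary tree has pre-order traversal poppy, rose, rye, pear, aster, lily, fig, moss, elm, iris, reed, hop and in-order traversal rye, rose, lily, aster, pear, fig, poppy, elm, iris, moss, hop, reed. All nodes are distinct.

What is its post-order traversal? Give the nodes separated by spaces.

rye lily aster fig pear rose iris elm hop reed moss poppy

The first element of pre-order is the root; it splits in-order into left and right subtrees.
Root poppy: left subtree has 6 nodes {rye, rose, lily, aster, pear, fig}, right has 5 {elm, iris, moss, hop, reed}.
  Root rose: left subtree has 1 node {rye}, right has 4 {lily, aster, pear, fig}.
    Root pear: left subtree has 2 nodes {lily, aster}, right has 1 {fig}.
      Root aster: left subtree has 1 node {lily}, right has 0 { }.
  Root moss: left subtree has 2 nodes {elm, iris}, right has 2 {hop, reed}.
    Root elm: left subtree has 0 nodes { }, right has 1 {iris}.
    Root reed: left subtree has 1 node {hop}, right has 0 { }.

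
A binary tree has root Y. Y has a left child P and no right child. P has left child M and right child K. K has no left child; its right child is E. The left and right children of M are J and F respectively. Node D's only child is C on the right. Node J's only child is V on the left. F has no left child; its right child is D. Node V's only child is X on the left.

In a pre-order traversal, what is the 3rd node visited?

M

Pre-order visits the node, then its left subtree, then its right subtree.
Visit Y.
At Y: go left to P.
  Visit P.
  At P: go left to M.
    Visit M.
    At M: go left to J.
      Visit J.
      At J: go left to V.
        Visit V.
        At V: go left to X.
          X is a leaf — visit X.
        At V: no right child.
      At J: no right child.
    At M: go right to F.
      Visit F.
      At F: no left child.
      At F: go right to D.
        Visit D.
        At D: no left child.
        At D: go right to C.
          C is a leaf — visit C.
  At P: go right to K.
    Visit K.
    At K: no left child.
    At K: go right to E.
      E is a leaf — visit E.
At Y: no right child.
Full pre-order sequence: Y, P, M, J, V, X, F, D, C, K, E.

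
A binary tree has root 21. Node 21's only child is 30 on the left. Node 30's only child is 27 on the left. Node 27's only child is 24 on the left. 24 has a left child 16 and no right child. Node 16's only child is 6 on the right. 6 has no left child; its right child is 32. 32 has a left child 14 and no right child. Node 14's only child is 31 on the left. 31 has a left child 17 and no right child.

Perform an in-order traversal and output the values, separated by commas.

In-order visits the left subtree, then the node, then the right subtree.
At 21: go left to 30.
  At 30: go left to 27.
    At 27: go left to 24.
      At 24: go left to 16.
        At 16: no left child.
        Visit 16.
        At 16: go right to 6.
          At 6: no left child.
          Visit 6.
          At 6: go right to 32.
            At 32: go left to 14.
              At 14: go left to 31.
                At 31: go left to 17.
                  17 is a leaf — visit 17.
                Visit 31.
                At 31: no right child.
              Visit 14.
              At 14: no right child.
            Visit 32.
            At 32: no right child.
      Visit 24.
      At 24: no right child.
    Visit 27.
    At 27: no right child.
  Visit 30.
  At 30: no right child.
Visit 21.
At 21: no right child.

16, 6, 17, 31, 14, 32, 24, 27, 30, 21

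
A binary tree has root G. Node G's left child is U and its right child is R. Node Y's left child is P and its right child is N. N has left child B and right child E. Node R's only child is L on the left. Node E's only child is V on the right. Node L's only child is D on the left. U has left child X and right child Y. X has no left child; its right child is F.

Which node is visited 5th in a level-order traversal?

Level-order visits nodes level by level from the root, left to right within each level.
Level 0: G
Level 1: U, R
Level 2: X, Y, L
Level 3: F, P, N, D
Level 4: B, E
Level 5: V
Full level-order sequence: G, U, R, X, Y, L, F, P, N, D, B, E, V.

Y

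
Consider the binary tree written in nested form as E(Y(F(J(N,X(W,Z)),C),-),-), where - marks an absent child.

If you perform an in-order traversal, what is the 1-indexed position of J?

2

In-order visits the left subtree, then the node, then the right subtree.
At E: go left to Y.
  At Y: go left to F.
    At F: go left to J.
      At J: go left to N.
        N is a leaf — visit N.
      Visit J.
      At J: go right to X.
        At X: go left to W.
          W is a leaf — visit W.
        Visit X.
        At X: go right to Z.
          Z is a leaf — visit Z.
    Visit F.
    At F: go right to C.
      C is a leaf — visit C.
  Visit Y.
  At Y: no right child.
Visit E.
At E: no right child.
Full in-order sequence: N, J, W, X, Z, F, C, Y, E.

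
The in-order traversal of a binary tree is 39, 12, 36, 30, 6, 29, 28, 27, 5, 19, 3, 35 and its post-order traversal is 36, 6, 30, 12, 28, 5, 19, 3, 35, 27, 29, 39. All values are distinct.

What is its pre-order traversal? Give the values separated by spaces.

39 29 12 30 36 6 27 28 35 3 19 5

The last element of post-order is the root; it splits in-order into left and right subtrees.
Root 39: left subtree has 0 nodes { }, right has 11 {12, 36, 30, 6, 29, 28, 27, 5, 19, 3, 35}.
  Root 29: left subtree has 4 nodes {12, 36, 30, 6}, right has 6 {28, 27, 5, 19, 3, 35}.
    Root 12: left subtree has 0 nodes { }, right has 3 {36, 30, 6}.
      Root 30: left subtree has 1 node {36}, right has 1 {6}.
    Root 27: left subtree has 1 node {28}, right has 4 {5, 19, 3, 35}.
      Root 35: left subtree has 3 nodes {5, 19, 3}, right has 0 { }.
        Root 3: left subtree has 2 nodes {5, 19}, right has 0 { }.
          Root 19: left subtree has 1 node {5}, right has 0 { }.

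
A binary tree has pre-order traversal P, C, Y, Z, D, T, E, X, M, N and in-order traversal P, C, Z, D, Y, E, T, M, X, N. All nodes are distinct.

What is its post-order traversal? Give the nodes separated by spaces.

D Z E M N X T Y C P

The first element of pre-order is the root; it splits in-order into left and right subtrees.
Root P: left subtree has 0 nodes { }, right has 9 {C, Z, D, Y, E, T, M, X, N}.
  Root C: left subtree has 0 nodes { }, right has 8 {Z, D, Y, E, T, M, X, N}.
    Root Y: left subtree has 2 nodes {Z, D}, right has 5 {E, T, M, X, N}.
      Root Z: left subtree has 0 nodes { }, right has 1 {D}.
      Root T: left subtree has 1 node {E}, right has 3 {M, X, N}.
        Root X: left subtree has 1 node {M}, right has 1 {N}.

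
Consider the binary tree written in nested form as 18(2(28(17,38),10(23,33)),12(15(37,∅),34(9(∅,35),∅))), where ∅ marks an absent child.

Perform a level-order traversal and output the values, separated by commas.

18, 2, 12, 28, 10, 15, 34, 17, 38, 23, 33, 37, 9, 35

Level-order visits nodes level by level from the root, left to right within each level.
Level 0: 18
Level 1: 2, 12
Level 2: 28, 10, 15, 34
Level 3: 17, 38, 23, 33, 37, 9
Level 4: 35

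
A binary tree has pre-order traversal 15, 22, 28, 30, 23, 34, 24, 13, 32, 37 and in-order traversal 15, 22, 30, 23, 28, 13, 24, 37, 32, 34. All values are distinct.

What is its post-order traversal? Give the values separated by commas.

The first element of pre-order is the root; it splits in-order into left and right subtrees.
Root 15: left subtree has 0 nodes { }, right has 9 {22, 30, 23, 28, 13, 24, 37, 32, 34}.
  Root 22: left subtree has 0 nodes { }, right has 8 {30, 23, 28, 13, 24, 37, 32, 34}.
    Root 28: left subtree has 2 nodes {30, 23}, right has 5 {13, 24, 37, 32, 34}.
      Root 30: left subtree has 0 nodes { }, right has 1 {23}.
      Root 34: left subtree has 4 nodes {13, 24, 37, 32}, right has 0 { }.
        Root 24: left subtree has 1 node {13}, right has 2 {37, 32}.
          Root 32: left subtree has 1 node {37}, right has 0 { }.

23, 30, 13, 37, 32, 24, 34, 28, 22, 15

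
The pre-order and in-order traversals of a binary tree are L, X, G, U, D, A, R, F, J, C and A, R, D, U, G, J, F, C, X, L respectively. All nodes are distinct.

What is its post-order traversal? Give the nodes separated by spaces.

R A D U J C F G X L

The first element of pre-order is the root; it splits in-order into left and right subtrees.
Root L: left subtree has 9 nodes {A, R, D, U, G, J, F, C, X}, right has 0 { }.
  Root X: left subtree has 8 nodes {A, R, D, U, G, J, F, C}, right has 0 { }.
    Root G: left subtree has 4 nodes {A, R, D, U}, right has 3 {J, F, C}.
      Root U: left subtree has 3 nodes {A, R, D}, right has 0 { }.
        Root D: left subtree has 2 nodes {A, R}, right has 0 { }.
          Root A: left subtree has 0 nodes { }, right has 1 {R}.
      Root F: left subtree has 1 node {J}, right has 1 {C}.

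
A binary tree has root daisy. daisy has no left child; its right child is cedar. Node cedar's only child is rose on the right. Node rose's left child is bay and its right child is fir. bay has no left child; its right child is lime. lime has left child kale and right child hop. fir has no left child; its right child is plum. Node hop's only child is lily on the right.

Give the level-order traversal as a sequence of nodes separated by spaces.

daisy cedar rose bay fir lime plum kale hop lily

Level-order visits nodes level by level from the root, left to right within each level.
Level 0: daisy
Level 1: cedar
Level 2: rose
Level 3: bay, fir
Level 4: lime, plum
Level 5: kale, hop
Level 6: lily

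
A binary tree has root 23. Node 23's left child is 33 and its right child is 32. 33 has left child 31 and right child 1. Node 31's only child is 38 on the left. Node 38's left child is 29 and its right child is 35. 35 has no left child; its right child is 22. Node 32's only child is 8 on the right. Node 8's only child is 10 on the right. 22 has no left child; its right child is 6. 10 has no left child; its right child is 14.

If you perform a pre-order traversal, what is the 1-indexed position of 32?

10

Pre-order visits the node, then its left subtree, then its right subtree.
Visit 23.
At 23: go left to 33.
  Visit 33.
  At 33: go left to 31.
    Visit 31.
    At 31: go left to 38.
      Visit 38.
      At 38: go left to 29.
        29 is a leaf — visit 29.
      At 38: go right to 35.
        Visit 35.
        At 35: no left child.
        At 35: go right to 22.
          Visit 22.
          At 22: no left child.
          At 22: go right to 6.
            6 is a leaf — visit 6.
    At 31: no right child.
  At 33: go right to 1.
    1 is a leaf — visit 1.
At 23: go right to 32.
  Visit 32.
  At 32: no left child.
  At 32: go right to 8.
    Visit 8.
    At 8: no left child.
    At 8: go right to 10.
      Visit 10.
      At 10: no left child.
      At 10: go right to 14.
        14 is a leaf — visit 14.
Full pre-order sequence: 23, 33, 31, 38, 29, 35, 22, 6, 1, 32, 8, 10, 14.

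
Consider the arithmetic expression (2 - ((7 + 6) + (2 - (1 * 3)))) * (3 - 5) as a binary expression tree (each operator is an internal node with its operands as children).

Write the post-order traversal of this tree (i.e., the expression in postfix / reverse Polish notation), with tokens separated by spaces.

2 7 6 + 2 1 3 * - + - 3 5 - *

Post-order on an expression tree gives postfix notation: for each operator, emit left operand, right operand, then the operator.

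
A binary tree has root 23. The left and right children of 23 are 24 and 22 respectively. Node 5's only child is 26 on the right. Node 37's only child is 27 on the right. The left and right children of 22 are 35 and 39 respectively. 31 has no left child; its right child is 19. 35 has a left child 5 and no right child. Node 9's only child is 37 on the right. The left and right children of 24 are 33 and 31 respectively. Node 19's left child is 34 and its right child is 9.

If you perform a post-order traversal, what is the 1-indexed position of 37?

4

Post-order visits the left subtree, then the right subtree, then the node.
At 23: go left to 24.
  At 24: go left to 33.
    33 is a leaf — visit 33.
  At 24: go right to 31.
    At 31: no left child.
    At 31: go right to 19.
      At 19: go left to 34.
        34 is a leaf — visit 34.
      At 19: go right to 9.
        At 9: no left child.
        At 9: go right to 37.
          At 37: no left child.
          At 37: go right to 27.
            27 is a leaf — visit 27.
          Visit 37.
        Visit 9.
      Visit 19.
    Visit 31.
  Visit 24.
At 23: go right to 22.
  At 22: go left to 35.
    At 35: go left to 5.
      At 5: no left child.
      At 5: go right to 26.
        26 is a leaf — visit 26.
      Visit 5.
    At 35: no right child.
    Visit 35.
  At 22: go right to 39.
    39 is a leaf — visit 39.
  Visit 22.
Visit 23.
Full post-order sequence: 33, 34, 27, 37, 9, 19, 31, 24, 26, 5, 35, 39, 22, 23.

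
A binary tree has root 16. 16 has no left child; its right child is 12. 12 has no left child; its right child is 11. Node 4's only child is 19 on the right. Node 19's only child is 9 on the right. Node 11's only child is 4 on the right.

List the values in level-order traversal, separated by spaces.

Level-order visits nodes level by level from the root, left to right within each level.
Level 0: 16
Level 1: 12
Level 2: 11
Level 3: 4
Level 4: 19
Level 5: 9

16 12 11 4 19 9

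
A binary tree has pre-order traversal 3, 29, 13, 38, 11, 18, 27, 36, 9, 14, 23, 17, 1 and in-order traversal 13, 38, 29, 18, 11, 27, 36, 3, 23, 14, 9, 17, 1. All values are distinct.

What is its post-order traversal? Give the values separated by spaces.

38 13 18 36 27 11 29 23 14 1 17 9 3

The first element of pre-order is the root; it splits in-order into left and right subtrees.
Root 3: left subtree has 7 nodes {13, 38, 29, 18, 11, 27, 36}, right has 5 {23, 14, 9, 17, 1}.
  Root 29: left subtree has 2 nodes {13, 38}, right has 4 {18, 11, 27, 36}.
    Root 13: left subtree has 0 nodes { }, right has 1 {38}.
    Root 11: left subtree has 1 node {18}, right has 2 {27, 36}.
      Root 27: left subtree has 0 nodes { }, right has 1 {36}.
  Root 9: left subtree has 2 nodes {23, 14}, right has 2 {17, 1}.
    Root 14: left subtree has 1 node {23}, right has 0 { }.
    Root 17: left subtree has 0 nodes { }, right has 1 {1}.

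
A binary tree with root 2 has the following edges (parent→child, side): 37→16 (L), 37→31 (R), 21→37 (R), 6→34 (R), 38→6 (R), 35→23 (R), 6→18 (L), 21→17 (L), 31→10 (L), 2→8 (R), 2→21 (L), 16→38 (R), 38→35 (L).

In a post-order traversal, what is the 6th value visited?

Post-order visits the left subtree, then the right subtree, then the node.
At 2: go left to 21.
  At 21: go left to 17.
    17 is a leaf — visit 17.
  At 21: go right to 37.
    At 37: go left to 16.
      At 16: no left child.
      At 16: go right to 38.
        At 38: go left to 35.
          At 35: no left child.
          At 35: go right to 23.
            23 is a leaf — visit 23.
          Visit 35.
        At 38: go right to 6.
          At 6: go left to 18.
            18 is a leaf — visit 18.
          At 6: go right to 34.
            34 is a leaf — visit 34.
          Visit 6.
        Visit 38.
      Visit 16.
    At 37: go right to 31.
      At 31: go left to 10.
        10 is a leaf — visit 10.
      At 31: no right child.
      Visit 31.
    Visit 37.
  Visit 21.
At 2: go right to 8.
  8 is a leaf — visit 8.
Visit 2.
Full post-order sequence: 17, 23, 35, 18, 34, 6, 38, 16, 10, 31, 37, 21, 8, 2.

6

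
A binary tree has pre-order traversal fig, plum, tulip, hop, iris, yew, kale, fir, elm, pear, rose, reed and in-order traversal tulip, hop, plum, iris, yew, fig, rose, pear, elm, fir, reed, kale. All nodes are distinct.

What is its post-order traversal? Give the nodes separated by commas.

The first element of pre-order is the root; it splits in-order into left and right subtrees.
Root fig: left subtree has 5 nodes {tulip, hop, plum, iris, yew}, right has 6 {rose, pear, elm, fir, reed, kale}.
  Root plum: left subtree has 2 nodes {tulip, hop}, right has 2 {iris, yew}.
    Root tulip: left subtree has 0 nodes { }, right has 1 {hop}.
    Root iris: left subtree has 0 nodes { }, right has 1 {yew}.
  Root kale: left subtree has 5 nodes {rose, pear, elm, fir, reed}, right has 0 { }.
    Root fir: left subtree has 3 nodes {rose, pear, elm}, right has 1 {reed}.
      Root elm: left subtree has 2 nodes {rose, pear}, right has 0 { }.
        Root pear: left subtree has 1 node {rose}, right has 0 { }.

hop, tulip, yew, iris, plum, rose, pear, elm, reed, fir, kale, fig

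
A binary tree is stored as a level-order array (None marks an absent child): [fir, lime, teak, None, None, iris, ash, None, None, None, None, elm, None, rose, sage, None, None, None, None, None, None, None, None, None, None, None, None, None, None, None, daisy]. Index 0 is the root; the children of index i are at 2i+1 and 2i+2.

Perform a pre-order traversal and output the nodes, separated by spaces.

Pre-order visits the node, then its left subtree, then its right subtree.
Visit fir.
At fir: go left to lime.
  lime is a leaf — visit lime.
At fir: go right to teak.
  Visit teak.
  At teak: go left to iris.
    Visit iris.
    At iris: go left to elm.
      elm is a leaf — visit elm.
    At iris: no right child.
  At teak: go right to ash.
    Visit ash.
    At ash: go left to rose.
      rose is a leaf — visit rose.
    At ash: go right to sage.
      Visit sage.
      At sage: no left child.
      At sage: go right to daisy.
        daisy is a leaf — visit daisy.

fir lime teak iris elm ash rose sage daisy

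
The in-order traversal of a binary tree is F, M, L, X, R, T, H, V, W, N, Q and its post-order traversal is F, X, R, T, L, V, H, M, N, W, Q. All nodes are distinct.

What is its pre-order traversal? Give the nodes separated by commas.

The last element of post-order is the root; it splits in-order into left and right subtrees.
Root Q: left subtree has 10 nodes {F, M, L, X, R, T, H, V, W, N}, right has 0 { }.
  Root W: left subtree has 8 nodes {F, M, L, X, R, T, H, V}, right has 1 {N}.
    Root M: left subtree has 1 node {F}, right has 6 {L, X, R, T, H, V}.
      Root H: left subtree has 4 nodes {L, X, R, T}, right has 1 {V}.
        Root L: left subtree has 0 nodes { }, right has 3 {X, R, T}.
          Root T: left subtree has 2 nodes {X, R}, right has 0 { }.
            Root R: left subtree has 1 node {X}, right has 0 { }.

Q, W, M, F, H, L, T, R, X, V, N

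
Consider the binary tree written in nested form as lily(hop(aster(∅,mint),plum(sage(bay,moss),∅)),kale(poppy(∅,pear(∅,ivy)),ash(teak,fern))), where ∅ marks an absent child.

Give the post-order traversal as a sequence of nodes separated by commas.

Post-order visits the left subtree, then the right subtree, then the node.
At lily: go left to hop.
  At hop: go left to aster.
    At aster: no left child.
    At aster: go right to mint.
      mint is a leaf — visit mint.
    Visit aster.
  At hop: go right to plum.
    At plum: go left to sage.
      At sage: go left to bay.
        bay is a leaf — visit bay.
      At sage: go right to moss.
        moss is a leaf — visit moss.
      Visit sage.
    At plum: no right child.
    Visit plum.
  Visit hop.
At lily: go right to kale.
  At kale: go left to poppy.
    At poppy: no left child.
    At poppy: go right to pear.
      At pear: no left child.
      At pear: go right to ivy.
        ivy is a leaf — visit ivy.
      Visit pear.
    Visit poppy.
  At kale: go right to ash.
    At ash: go left to teak.
      teak is a leaf — visit teak.
    At ash: go right to fern.
      fern is a leaf — visit fern.
    Visit ash.
  Visit kale.
Visit lily.

mint, aster, bay, moss, sage, plum, hop, ivy, pear, poppy, teak, fern, ash, kale, lily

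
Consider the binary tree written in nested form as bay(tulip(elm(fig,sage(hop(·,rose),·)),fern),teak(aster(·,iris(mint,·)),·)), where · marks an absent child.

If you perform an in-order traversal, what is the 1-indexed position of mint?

10

In-order visits the left subtree, then the node, then the right subtree.
At bay: go left to tulip.
  At tulip: go left to elm.
    At elm: go left to fig.
      fig is a leaf — visit fig.
    Visit elm.
    At elm: go right to sage.
      At sage: go left to hop.
        At hop: no left child.
        Visit hop.
        At hop: go right to rose.
          rose is a leaf — visit rose.
      Visit sage.
      At sage: no right child.
  Visit tulip.
  At tulip: go right to fern.
    fern is a leaf — visit fern.
Visit bay.
At bay: go right to teak.
  At teak: go left to aster.
    At aster: no left child.
    Visit aster.
    At aster: go right to iris.
      At iris: go left to mint.
        mint is a leaf — visit mint.
      Visit iris.
      At iris: no right child.
  Visit teak.
  At teak: no right child.
Full in-order sequence: fig, elm, hop, rose, sage, tulip, fern, bay, aster, mint, iris, teak.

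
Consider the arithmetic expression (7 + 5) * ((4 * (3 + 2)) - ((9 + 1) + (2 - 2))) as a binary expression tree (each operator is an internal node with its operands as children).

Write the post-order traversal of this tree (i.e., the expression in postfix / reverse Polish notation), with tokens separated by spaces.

7 5 + 4 3 2 + * 9 1 + 2 2 - + - *

Post-order on an expression tree gives postfix notation: for each operator, emit left operand, right operand, then the operator.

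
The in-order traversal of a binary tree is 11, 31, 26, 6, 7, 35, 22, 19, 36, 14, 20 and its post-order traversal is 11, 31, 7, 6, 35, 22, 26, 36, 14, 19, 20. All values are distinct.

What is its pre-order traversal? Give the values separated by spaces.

The last element of post-order is the root; it splits in-order into left and right subtrees.
Root 20: left subtree has 10 nodes {11, 31, 26, 6, 7, 35, 22, 19, 36, 14}, right has 0 { }.
  Root 19: left subtree has 7 nodes {11, 31, 26, 6, 7, 35, 22}, right has 2 {36, 14}.
    Root 26: left subtree has 2 nodes {11, 31}, right has 4 {6, 7, 35, 22}.
      Root 31: left subtree has 1 node {11}, right has 0 { }.
      Root 22: left subtree has 3 nodes {6, 7, 35}, right has 0 { }.
        Root 35: left subtree has 2 nodes {6, 7}, right has 0 { }.
          Root 6: left subtree has 0 nodes { }, right has 1 {7}.
    Root 14: left subtree has 1 node {36}, right has 0 { }.

20 19 26 31 11 22 35 6 7 14 36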